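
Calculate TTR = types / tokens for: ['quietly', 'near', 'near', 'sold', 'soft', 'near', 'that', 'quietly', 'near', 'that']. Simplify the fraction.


Tokens: 10
Unique types: ('near', 'quietly', 'soft', 'sold', 'that') = 5
TTR = 5/10
Simplify: divide both by 5 -> 1/2
TTR = 1/2

1/2


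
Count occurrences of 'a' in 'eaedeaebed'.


Scanning 'eaedeaebed' for 'a':
  Position 1: 'a' -> MATCH (count: 1)
  Position 5: 'a' -> MATCH (count: 2)
Total occurrences of 'a': 2

2


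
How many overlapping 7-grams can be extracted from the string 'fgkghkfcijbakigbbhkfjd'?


String 'fgkghkfcijbakigbbhkfjd' has length L = 22.
Number of overlapping n-grams = L - n + 1
Substituting: 22 - 7 + 1 = 16

16


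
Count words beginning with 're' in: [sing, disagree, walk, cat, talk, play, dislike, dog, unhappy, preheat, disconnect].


Checking each word for prefix 're':
  'sing' -> no (count: 0)
  'disagree' -> no (count: 0)
  'walk' -> no (count: 0)
  'cat' -> no (count: 0)
  'talk' -> no (count: 0)
  'play' -> no (count: 0)
  'dislike' -> no (count: 0)
  'dog' -> no (count: 0)
  'unhappy' -> no (count: 0)
  'preheat' -> no (count: 0)
  'disconnect' -> no (count: 0)
Total with prefix 're': 0

0


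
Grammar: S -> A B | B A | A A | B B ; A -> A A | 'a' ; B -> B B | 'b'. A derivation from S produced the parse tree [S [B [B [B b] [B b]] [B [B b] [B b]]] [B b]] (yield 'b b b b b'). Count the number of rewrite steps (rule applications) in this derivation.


Every bracketed nonterminal node [X ...] in the tree is produced by exactly one rule application.
Reading the tree off as a leftmost derivation:
  Step 1: S  =>  B B   (applied S -> B B)
  Step 2: B B  =>  B B B   (applied B -> B B)
  Step 3: B B B  =>  B B B B   (applied B -> B B)
  Step 4: B B B B  =>  b B B B   (applied B -> b)
  Step 5: b B B B  =>  b b B B   (applied B -> b)
  Step 6: b b B B  =>  b b B B B   (applied B -> B B)
  Step 7: b b B B B  =>  b b b B B   (applied B -> b)
  Step 8: b b b B B  =>  b b b b B   (applied B -> b)
  Step 9: b b b b B  =>  b b b b b   (applied B -> b)
Final yield: b b b b b
Total rewrite steps: 9

9


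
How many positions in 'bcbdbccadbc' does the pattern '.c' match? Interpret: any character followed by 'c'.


Pattern: .c means any character followed by 'c'.
Scanning 'bcbdbccadbc' position-by-position:
  Pos 0: window 'bc' -> MATCH
  Pos 1: window 'cb' -> no
  Pos 2: window 'bd' -> no
  Pos 3: window 'db' -> no
  Pos 4: window 'bc' -> MATCH
  Pos 5: window 'cc' -> MATCH
  Pos 6: window 'ca' -> no
  Pos 7: window 'ad' -> no
  Pos 8: window 'db' -> no
  Pos 9: window 'bc' -> MATCH
  Pos 10: window 'c' -> no
Total matches: 4

4


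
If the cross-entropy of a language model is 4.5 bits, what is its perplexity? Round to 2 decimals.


Perplexity formula: PP = 2^H
H = 4.5
PP = 2^4.5
Decompose: 2^4.5 = 2^4 * 2^0.5 = 2^4 * sqrt(2)
2^4 = 16, sqrt(2) ~ 1.4142136
PP ~ 16 * 1.4142136 = 22.6274176
Rounded to 2 decimals: 22.63

22.63


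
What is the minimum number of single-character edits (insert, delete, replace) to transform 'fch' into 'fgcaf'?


Building DP table for s1='fch' (len 3) and s2='fgcaf' (len 5):
       f  g  c  a  f
    0  1  2  3  4  5
  f 1  0  1  2  3  4
  c 2  1  1  1  2  3
  h 3  2  2  2  2  3
Edit distance = dp[3][5] = 3

3


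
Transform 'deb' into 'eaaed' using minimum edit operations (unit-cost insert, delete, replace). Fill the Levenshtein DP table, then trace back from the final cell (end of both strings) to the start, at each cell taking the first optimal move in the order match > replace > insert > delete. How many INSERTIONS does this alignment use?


Edit distance = 4. Backtracking from cell (3, 5) with preference match > replace > insert > delete,
then listing the resulting alignment 'deb' -> 'eaaed' left to right:
  Step 1: insert 'e' [insertion #1]
  Step 2: insert 'a' [insertion #2]
  Step 3: replace d->a
  Step 4: keep 'e'
  Step 5: replace b->d
Total insertions: 2

2


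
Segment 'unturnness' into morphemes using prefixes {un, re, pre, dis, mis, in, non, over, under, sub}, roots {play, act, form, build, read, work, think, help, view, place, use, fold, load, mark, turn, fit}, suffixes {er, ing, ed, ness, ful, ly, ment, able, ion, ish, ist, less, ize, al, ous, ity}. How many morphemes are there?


Segmenting 'unturnness' against the inventory:
  'un' -> prefix (morpheme 1)
  'turn' -> root (morpheme 2)
  'ness' -> suffix (morpheme 3)
Total morphemes: 3

3


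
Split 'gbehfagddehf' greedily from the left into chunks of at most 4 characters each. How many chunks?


'gbehfagddehf' has 12 characters.
Chunking with max size 4:
  Chunk 1: 'gbeh' (positions 0-3)
  Chunk 2: 'fagd' (positions 4-7)
  Chunk 3: 'dehf' (positions 8-11)
Total chunks: ceil(12 / 4) = 3

3


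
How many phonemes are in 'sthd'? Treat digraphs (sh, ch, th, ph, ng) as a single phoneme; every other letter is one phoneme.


Parsing 'sthd' greedily, digraphs first:
  's' -> consonant phoneme (phonemes so far: 1)
  'th' -> digraph (1 consonant phoneme) (phonemes so far: 2)
  'd' -> consonant phoneme (phonemes so far: 3)
Total phonemes: 3

3


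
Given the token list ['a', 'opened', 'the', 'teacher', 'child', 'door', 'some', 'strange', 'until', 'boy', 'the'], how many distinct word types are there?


Listing all tokens and tracking unique types:
  Token 1: 'a' -> NEW (unique so far: 1)
  Token 2: 'opened' -> NEW (unique so far: 2)
  Token 3: 'the' -> NEW (unique so far: 3)
  Token 4: 'teacher' -> NEW (unique so far: 4)
  Token 5: 'child' -> NEW (unique so far: 5)
  Token 6: 'door' -> NEW (unique so far: 6)
  Token 7: 'some' -> NEW (unique so far: 7)
  Token 8: 'strange' -> NEW (unique so far: 8)
  Token 9: 'until' -> NEW (unique so far: 9)
  Token 10: 'boy' -> NEW (unique so far: 10)
  Token 11: 'the' -> duplicate (unique so far: 10)
Unique types: ('a', 'boy', 'child', 'door', 'opened', 'some', 'strange', 'teacher', 'the', 'until')
Vocabulary size: 10

10


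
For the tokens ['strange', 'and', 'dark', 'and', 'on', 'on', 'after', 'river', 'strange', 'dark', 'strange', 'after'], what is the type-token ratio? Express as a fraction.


Tokens: 12
Unique types: ('after', 'and', 'dark', 'on', 'river', 'strange') = 6
TTR = 6/12
Simplify: divide both by 6 -> 1/2
TTR = 1/2

1/2


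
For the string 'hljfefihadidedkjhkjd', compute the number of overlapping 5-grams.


String 'hljfefihadidedkjhkjd' has length L = 20.
Number of overlapping n-grams = L - n + 1
Substituting: 20 - 5 + 1 = 16

16


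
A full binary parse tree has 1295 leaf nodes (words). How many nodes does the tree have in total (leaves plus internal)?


Leaf nodes (terminals): 1295
Internal nodes = n - 1 = 1295 - 1 = 1294
Total = leaves + internal = 1295 + 1294 = 2589

2589


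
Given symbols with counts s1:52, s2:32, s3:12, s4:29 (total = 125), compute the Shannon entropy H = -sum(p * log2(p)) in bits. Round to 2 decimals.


Computing entropy H = -sum(p_i * log2(p_i)):
  s1: p = 52/125 = 0.4160, -p*log2(p) = 0.5264
  s2: p = 32/125 = 0.2560, -p*log2(p) = 0.5032
  s3: p = 12/125 = 0.0960, -p*log2(p) = 0.3246
  s4: p = 29/125 = 0.2320, -p*log2(p) = 0.4890
H = sum of terms = 1.8432
Rounded to 2 decimals: 1.84

1.84


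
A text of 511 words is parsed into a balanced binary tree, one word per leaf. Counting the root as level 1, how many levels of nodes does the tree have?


In a balanced binary tree with n leaves the deepest leaf is ceil(log2(n)) edges below the root,
so counting node levels inclusive of root and leaves gives ceil(log2(n)) + 1 levels.
log2(511) = 8.9972
ceil(8.9972) = 9
levels = 9 + 1 = 10

10


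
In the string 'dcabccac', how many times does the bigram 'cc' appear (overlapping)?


Scanning 'dcabccac' for bigram 'cc':
  Position 0: 'dc' -> no
  Position 1: 'ca' -> no
  Position 2: 'ab' -> no
  Position 3: 'bc' -> no
  Position 4: 'cc' -> MATCH
  Position 5: 'ca' -> no
  Position 6: 'ac' -> no
Total matches: 1

1


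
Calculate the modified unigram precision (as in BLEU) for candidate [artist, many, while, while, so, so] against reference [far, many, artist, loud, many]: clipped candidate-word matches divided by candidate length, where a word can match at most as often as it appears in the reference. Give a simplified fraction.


Reference word counts: {'artist': 1, 'far': 1, 'loud': 1, 'many': 2}
Checking each candidate word (with clipping):
  'artist' -> in reference (ref count 1, used 1/1) -> match (matches: 1)
  'many' -> in reference (ref count 2, used 1/2) -> match (matches: 2)
  'while' -> not in reference -> no match (matches: 2)
  'while' -> not in reference -> no match (matches: 2)
  'so' -> not in reference -> no match (matches: 2)
  'so' -> not in reference -> no match (matches: 2)
Clipped matches: 2, Candidate length: 6
Precision = 2/6 = 1/3

1/3


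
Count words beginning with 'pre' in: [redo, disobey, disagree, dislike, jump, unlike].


Checking each word for prefix 'pre':
  'redo' -> no (count: 0)
  'disobey' -> no (count: 0)
  'disagree' -> no (count: 0)
  'dislike' -> no (count: 0)
  'jump' -> no (count: 0)
  'unlike' -> no (count: 0)
Total with prefix 'pre': 0

0


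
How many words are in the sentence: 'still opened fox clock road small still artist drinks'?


Counting words by splitting on spaces:
  Word 1: 'still'
  Word 2: 'opened'
  Word 3: 'fox'
  Word 4: 'clock'
  Word 5: 'road'
  Word 6: 'small'
  Word 7: 'still'
  Word 8: 'artist'
  Word 9: 'drinks'
Total words: 9

9


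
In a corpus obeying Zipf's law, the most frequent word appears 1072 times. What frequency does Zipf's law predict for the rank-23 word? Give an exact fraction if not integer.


Zipf's law: freq(rank) = f1 / rank
f1 = 1072, rank = 23
freq = 1072 / 23
GCD(1072, 23) = 1
Simplified: 1072/23

1072/23


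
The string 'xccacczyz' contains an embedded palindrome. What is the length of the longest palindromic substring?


Scanning 'xccacczyz' for palindromic substrings.
Substring at positions 1-5: 'ccacc'.
Check: reverse('ccacc') = 'ccacc' -> palindrome confirmed.
Neighbouring characters ('x' / 'z') break symmetry, so it cannot extend further.
No longer palindromic substring exists; longest length = 5

5


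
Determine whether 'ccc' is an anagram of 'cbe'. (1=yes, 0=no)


Sort characters of 'ccc': 'ccc'
Sort characters of 'cbe': 'bce'
Sorted forms differ -> they are NOT anagrams
Result: 0

0


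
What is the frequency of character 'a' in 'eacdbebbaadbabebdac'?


Scanning 'eacdbebbaadbabebdac' for 'a':
  Position 1: 'a' -> MATCH (count: 1)
  Position 8: 'a' -> MATCH (count: 2)
  Position 9: 'a' -> MATCH (count: 3)
  Position 12: 'a' -> MATCH (count: 4)
  Position 17: 'a' -> MATCH (count: 5)
Total occurrences of 'a': 5

5


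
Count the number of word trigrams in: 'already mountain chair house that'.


Word trigrams from [5] words:
  Trigram 1: (already mountain chair)
  Trigram 2: (mountain chair house)
  Trigram 3: (chair house that)
Total word trigrams: 5 - 2 = 3

3


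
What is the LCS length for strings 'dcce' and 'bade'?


DP table for LCS of 'dcce' and 'bade':
       b  a  d  e
    0  0  0  0  0
  d 0  0  0  1  1
  c 0  0  0  1  1
  c 0  0  0  1  1
  e 0  0  0  1  2
LCS: 'de'
LCS length = 2

2


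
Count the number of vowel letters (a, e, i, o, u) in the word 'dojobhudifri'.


Scanning each character of 'dojobhudifri':
  Position 1: 'd' -> consonant (running count: 0)
  Position 2: 'o' -> vowel (running count: 1)
  Position 3: 'j' -> consonant (running count: 1)
  Position 4: 'o' -> vowel (running count: 2)
  Position 5: 'b' -> consonant (running count: 2)
  Position 6: 'h' -> consonant (running count: 2)
  Position 7: 'u' -> vowel (running count: 3)
  Position 8: 'd' -> consonant (running count: 3)
  Position 9: 'i' -> vowel (running count: 4)
  Position 10: 'f' -> consonant (running count: 4)
  Position 11: 'r' -> consonant (running count: 4)
  Position 12: 'i' -> vowel (running count: 5)
Total vowels: 5

5


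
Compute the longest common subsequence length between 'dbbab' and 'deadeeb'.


DP table for LCS of 'dbbab' and 'deadeeb':
       d  e  a  d  e  e  b
    0  0  0  0  0  0  0  0
  d 0  1  1  1  1  1  1  1
  b 0  1  1  1  1  1  1  2
  b 0  1  1  1  1  1  1  2
  a 0  1  1  2  2  2  2  2
  b 0  1  1  2  2  2  2  3
LCS: 'dab'
LCS length = 3

3


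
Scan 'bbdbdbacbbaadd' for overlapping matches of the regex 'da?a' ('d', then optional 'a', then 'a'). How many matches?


Pattern: da?a means 'd', then optional 'a', then 'a'.
Scanning 'bbdbdbacbbaadd' position-by-position:
  Pos 0: window 'bbd' -> no
  Pos 1: window 'bdb' -> no
  Pos 2: window 'dbd' -> no
  Pos 3: window 'bdb' -> no
  Pos 4: window 'dba' -> no
  Pos 5: window 'bac' -> no
  Pos 6: window 'acb' -> no
  Pos 7: window 'cbb' -> no
  Pos 8: window 'bba' -> no
  Pos 9: window 'baa' -> no
  Pos 10: window 'aad' -> no
  Pos 11: window 'add' -> no
  Pos 12: window 'dd' -> no
  Pos 13: window 'd' -> no
Total matches: 0

0


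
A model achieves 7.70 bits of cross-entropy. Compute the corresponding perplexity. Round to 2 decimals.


Perplexity formula: PP = 2^H
H = 7.70
PP = 2^7.70
Decompose: 2^7.70 = 2^7 * 2^0.70
2^7 = 128, 2^0.70 ~ 1.6245048
PP ~ 128 * 1.6245048 = 207.9366144
Rounded to 2 decimals: 207.94

207.94


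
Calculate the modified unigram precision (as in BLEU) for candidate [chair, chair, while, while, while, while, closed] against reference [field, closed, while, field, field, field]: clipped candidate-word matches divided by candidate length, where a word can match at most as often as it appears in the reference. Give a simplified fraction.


Reference word counts: {'closed': 1, 'field': 4, 'while': 1}
Checking each candidate word (with clipping):
  'chair' -> not in reference -> no match (matches: 0)
  'chair' -> not in reference -> no match (matches: 0)
  'while' -> in reference (ref count 1, used 1/1) -> match (matches: 1)
  'while' -> ref count 1 already used up (1/1) -> clipped, no match (matches: 1)
  'while' -> ref count 1 already used up (1/1) -> clipped, no match (matches: 1)
  'while' -> ref count 1 already used up (1/1) -> clipped, no match (matches: 1)
  'closed' -> in reference (ref count 1, used 1/1) -> match (matches: 2)
Clipped matches: 2, Candidate length: 7
Precision = 2/7

2/7


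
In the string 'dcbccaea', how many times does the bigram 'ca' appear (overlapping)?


Scanning 'dcbccaea' for bigram 'ca':
  Position 0: 'dc' -> no
  Position 1: 'cb' -> no
  Position 2: 'bc' -> no
  Position 3: 'cc' -> no
  Position 4: 'ca' -> MATCH
  Position 5: 'ae' -> no
  Position 6: 'ea' -> no
Total matches: 1

1


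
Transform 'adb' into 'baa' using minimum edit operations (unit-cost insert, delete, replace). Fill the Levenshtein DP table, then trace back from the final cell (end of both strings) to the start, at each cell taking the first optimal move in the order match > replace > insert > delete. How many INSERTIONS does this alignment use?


Edit distance = 3. Backtracking from cell (3, 3) with preference match > replace > insert > delete,
then listing the resulting alignment 'adb' -> 'baa' left to right:
  Step 1: replace a->b
  Step 2: replace d->a
  Step 3: replace b->a
Total insertions: 0

0


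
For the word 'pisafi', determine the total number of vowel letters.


Scanning each character of 'pisafi':
  Position 1: 'p' -> consonant (running count: 0)
  Position 2: 'i' -> vowel (running count: 1)
  Position 3: 's' -> consonant (running count: 1)
  Position 4: 'a' -> vowel (running count: 2)
  Position 5: 'f' -> consonant (running count: 2)
  Position 6: 'i' -> vowel (running count: 3)
Total vowels: 3

3


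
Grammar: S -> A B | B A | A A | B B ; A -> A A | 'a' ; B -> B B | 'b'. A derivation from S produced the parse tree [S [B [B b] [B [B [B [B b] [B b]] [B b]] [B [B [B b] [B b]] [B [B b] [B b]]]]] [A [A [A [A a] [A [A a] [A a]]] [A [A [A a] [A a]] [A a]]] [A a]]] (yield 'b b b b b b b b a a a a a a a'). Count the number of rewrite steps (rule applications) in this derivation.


Every bracketed nonterminal node [X ...] in the tree is produced by exactly one rule application.
Reading the tree off as a leftmost derivation:
  Step 1: S  =>  B A   (applied S -> B A)
  Step 2: B A  =>  B B A   (applied B -> B B)
  Step 3: B B A  =>  b B A   (applied B -> b)
  Step 4: b B A  =>  b B B A   (applied B -> B B)
  Step 5: b B B A  =>  b B B B A   (applied B -> B B)
  Step 6: b B B B A  =>  b B B B B A   (applied B -> B B)
  Step 7: b B B B B A  =>  b b B B B A   (applied B -> b)
  Step 8: b b B B B A  =>  b b b B B A   (applied B -> b)
  Step 9: b b b B B A  =>  b b b b B A   (applied B -> b)
  Step 10: b b b b B A  =>  b b b b B B A   (applied B -> B B)
  Step 11: b b b b B B A  =>  b b b b B B B A   (applied B -> B B)
  Step 12: b b b b B B B A  =>  b b b b b B B A   (applied B -> b)
  Step 13: b b b b b B B A  =>  b b b b b b B A   (applied B -> b)
  Step 14: b b b b b b B A  =>  b b b b b b B B A   (applied B -> B B)
  Step 15: b b b b b b B B A  =>  b b b b b b b B A   (applied B -> b)
  Step 16: b b b b b b b B A  =>  b b b b b b b b A   (applied B -> b)
  Step 17: b b b b b b b b A  =>  b b b b b b b b A A   (applied A -> A A)
  Step 18: b b b b b b b b A A  =>  b b b b b b b b A A A   (applied A -> A A)
  Step 19: b b b b b b b b A A A  =>  b b b b b b b b A A A A   (applied A -> A A)
  Step 20: b b b b b b b b A A A A  =>  b b b b b b b b a A A A   (applied A -> a)
  Step 21: b b b b b b b b a A A A  =>  b b b b b b b b a A A A A   (applied A -> A A)
  Step 22: b b b b b b b b a A A A A  =>  b b b b b b b b a a A A A   (applied A -> a)
  Step 23: b b b b b b b b a a A A A  =>  b b b b b b b b a a a A A   (applied A -> a)
  Step 24: b b b b b b b b a a a A A  =>  b b b b b b b b a a a A A A   (applied A -> A A)
  Step 25: b b b b b b b b a a a A A A  =>  b b b b b b b b a a a A A A A   (applied A -> A A)
  Step 26: b b b b b b b b a a a A A A A  =>  b b b b b b b b a a a a A A A   (applied A -> a)
  Step 27: b b b b b b b b a a a a A A A  =>  b b b b b b b b a a a a a A A   (applied A -> a)
  Step 28: b b b b b b b b a a a a a A A  =>  b b b b b b b b a a a a a a A   (applied A -> a)
  Step 29: b b b b b b b b a a a a a a A  =>  b b b b b b b b a a a a a a a   (applied A -> a)
Final yield: b b b b b b b b a a a a a a a
Total rewrite steps: 29

29


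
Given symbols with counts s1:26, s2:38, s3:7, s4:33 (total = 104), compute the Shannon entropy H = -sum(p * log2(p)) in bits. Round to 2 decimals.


Computing entropy H = -sum(p_i * log2(p_i)):
  s1: p = 26/104 = 0.2500, -p*log2(p) = 0.5000
  s2: p = 38/104 = 0.3654, -p*log2(p) = 0.5307
  s3: p = 7/104 = 0.0673, -p*log2(p) = 0.2620
  s4: p = 33/104 = 0.3173, -p*log2(p) = 0.5255
H = sum of terms = 1.8182
Rounded to 2 decimals: 1.82

1.82


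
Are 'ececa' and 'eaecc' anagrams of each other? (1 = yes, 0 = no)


Sort characters of 'ececa': 'accee'
Sort characters of 'eaecc': 'accee'
Sorted forms match -> they ARE anagrams
Result: 1

1


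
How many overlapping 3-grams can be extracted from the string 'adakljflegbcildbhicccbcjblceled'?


String 'adakljflegbcildbhicccbcjblceled' has length L = 31.
Number of overlapping n-grams = L - n + 1
Substituting: 31 - 3 + 1 = 29

29


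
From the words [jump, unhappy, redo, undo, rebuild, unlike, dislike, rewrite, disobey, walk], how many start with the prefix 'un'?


Checking each word for prefix 'un':
  'jump' -> no (count: 0)
  'unhappy' -> YES, starts with 'un' (count: 1)
  'redo' -> no (count: 1)
  'undo' -> YES, starts with 'un' (count: 2)
  'rebuild' -> no (count: 2)
  'unlike' -> YES, starts with 'un' (count: 3)
  'dislike' -> no (count: 3)
  'rewrite' -> no (count: 3)
  'disobey' -> no (count: 3)
  'walk' -> no (count: 3)
Total with prefix 'un': 3

3


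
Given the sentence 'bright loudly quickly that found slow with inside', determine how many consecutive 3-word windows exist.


Word trigrams from [8] words:
  Trigram 1: (bright loudly quickly)
  Trigram 2: (loudly quickly that)
  Trigram 3: (quickly that found)
  Trigram 4: (that found slow)
  Trigram 5: (found slow with)
  Trigram 6: (slow with inside)
Total word trigrams: 8 - 2 = 6

6


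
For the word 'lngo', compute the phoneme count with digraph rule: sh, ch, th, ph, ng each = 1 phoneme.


Parsing 'lngo' greedily, digraphs first:
  'l' -> consonant phoneme (phonemes so far: 1)
  'ng' -> digraph (1 consonant phoneme) (phonemes so far: 2)
  'o' -> vowel phoneme (phonemes so far: 3)
Total phonemes: 3

3


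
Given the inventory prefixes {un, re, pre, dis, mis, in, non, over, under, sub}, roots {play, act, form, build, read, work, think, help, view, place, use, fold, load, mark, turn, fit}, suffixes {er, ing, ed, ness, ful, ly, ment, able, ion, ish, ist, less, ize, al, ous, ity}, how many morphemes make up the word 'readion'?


Segmenting 'readion' against the inventory:
  'read' -> root (morpheme 1)
  'ion' -> suffix (morpheme 2)
Total morphemes: 2

2


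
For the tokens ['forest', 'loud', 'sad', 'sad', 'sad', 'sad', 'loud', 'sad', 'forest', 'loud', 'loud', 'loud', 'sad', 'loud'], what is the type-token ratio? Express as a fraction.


Tokens: 14
Unique types: ('forest', 'loud', 'sad') = 3
TTR = 3/14
Already in lowest terms.

3/14


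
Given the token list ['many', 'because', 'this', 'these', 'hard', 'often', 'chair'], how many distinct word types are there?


Listing all tokens and tracking unique types:
  Token 1: 'many' -> NEW (unique so far: 1)
  Token 2: 'because' -> NEW (unique so far: 2)
  Token 3: 'this' -> NEW (unique so far: 3)
  Token 4: 'these' -> NEW (unique so far: 4)
  Token 5: 'hard' -> NEW (unique so far: 5)
  Token 6: 'often' -> NEW (unique so far: 6)
  Token 7: 'chair' -> NEW (unique so far: 7)
Unique types: ('because', 'chair', 'hard', 'many', 'often', 'these', 'this')
Vocabulary size: 7

7


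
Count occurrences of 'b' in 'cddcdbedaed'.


Scanning 'cddcdbedaed' for 'b':
  Position 5: 'b' -> MATCH (count: 1)
Total occurrences of 'b': 1

1


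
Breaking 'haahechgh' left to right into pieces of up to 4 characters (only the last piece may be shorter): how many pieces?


'haahechgh' has 9 characters.
Chunking with max size 4:
  Chunk 1: 'haah' (positions 0-3)
  Chunk 2: 'echg' (positions 4-7)
  Chunk 3: 'h' (positions 8-8)
Total chunks: ceil(9 / 4) = 3

3


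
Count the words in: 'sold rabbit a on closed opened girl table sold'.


Counting words by splitting on spaces:
  Word 1: 'sold'
  Word 2: 'rabbit'
  Word 3: 'a'
  Word 4: 'on'
  Word 5: 'closed'
  Word 6: 'opened'
  Word 7: 'girl'
  Word 8: 'table'
  Word 9: 'sold'
Total words: 9

9


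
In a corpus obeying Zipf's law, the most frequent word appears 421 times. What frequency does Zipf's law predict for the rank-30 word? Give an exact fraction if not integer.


Zipf's law: freq(rank) = f1 / rank
f1 = 421, rank = 30
freq = 421 / 30
GCD(421, 30) = 1
Simplified: 421/30

421/30


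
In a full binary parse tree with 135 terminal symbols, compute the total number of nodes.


Leaf nodes (terminals): 135
Internal nodes = n - 1 = 135 - 1 = 134
Total = leaves + internal = 135 + 134 = 269

269


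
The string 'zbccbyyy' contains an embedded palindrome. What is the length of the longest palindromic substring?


Scanning 'zbccbyyy' for palindromic substrings.
Substring at positions 1-4: 'bccb'.
Check: reverse('bccb') = 'bccb' -> palindrome confirmed.
Neighbouring characters ('z' / 'y') break symmetry, so it cannot extend further.
No longer palindromic substring exists; longest length = 4

4


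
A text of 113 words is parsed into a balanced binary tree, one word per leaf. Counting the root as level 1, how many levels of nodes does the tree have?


In a balanced binary tree with n leaves the deepest leaf is ceil(log2(n)) edges below the root,
so counting node levels inclusive of root and leaves gives ceil(log2(n)) + 1 levels.
log2(113) = 6.8202
ceil(6.8202) = 7
levels = 7 + 1 = 8

8


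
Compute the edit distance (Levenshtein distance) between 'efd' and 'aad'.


Building DP table for s1='efd' (len 3) and s2='aad' (len 3):
       a  a  d
    0  1  2  3
  e 1  1  2  3
  f 2  2  2  3
  d 3  3  3  2
Edit distance = dp[3][3] = 2

2


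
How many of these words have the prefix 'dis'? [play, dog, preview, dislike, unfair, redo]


Checking each word for prefix 'dis':
  'play' -> no (count: 0)
  'dog' -> no (count: 0)
  'preview' -> no (count: 0)
  'dislike' -> YES, starts with 'dis' (count: 1)
  'unfair' -> no (count: 1)
  'redo' -> no (count: 1)
Total with prefix 'dis': 1

1


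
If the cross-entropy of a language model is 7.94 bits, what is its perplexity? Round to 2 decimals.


Perplexity formula: PP = 2^H
H = 7.94
PP = 2^7.94
Decompose: 2^7.94 = 2^7 * 2^0.94
2^7 = 128, 2^0.94 ~ 1.9185282
PP ~ 128 * 1.9185282 = 245.5716096
Rounded to 2 decimals: 245.57

245.57


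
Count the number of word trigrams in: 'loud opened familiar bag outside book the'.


Word trigrams from [7] words:
  Trigram 1: (loud opened familiar)
  Trigram 2: (opened familiar bag)
  Trigram 3: (familiar bag outside)
  Trigram 4: (bag outside book)
  Trigram 5: (outside book the)
Total word trigrams: 7 - 2 = 5

5


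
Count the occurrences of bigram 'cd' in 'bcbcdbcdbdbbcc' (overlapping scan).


Scanning 'bcbcdbcdbdbbcc' for bigram 'cd':
  Position 0: 'bc' -> no
  Position 1: 'cb' -> no
  Position 2: 'bc' -> no
  Position 3: 'cd' -> MATCH
  Position 4: 'db' -> no
  Position 5: 'bc' -> no
  Position 6: 'cd' -> MATCH
  Position 7: 'db' -> no
  Position 8: 'bd' -> no
  Position 9: 'db' -> no
  Position 10: 'bb' -> no
  Position 11: 'bc' -> no
  Position 12: 'cc' -> no
Total matches: 2

2


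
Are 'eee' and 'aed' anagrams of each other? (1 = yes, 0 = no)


Sort characters of 'eee': 'eee'
Sort characters of 'aed': 'ade'
Sorted forms differ -> they are NOT anagrams
Result: 0

0


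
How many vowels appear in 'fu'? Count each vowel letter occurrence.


Scanning each character of 'fu':
  Position 1: 'f' -> consonant (running count: 0)
  Position 2: 'u' -> vowel (running count: 1)
Total vowels: 1

1


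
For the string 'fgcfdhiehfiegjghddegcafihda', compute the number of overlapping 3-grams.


String 'fgcfdhiehfiegjghddegcafihda' has length L = 27.
Number of overlapping n-grams = L - n + 1
Substituting: 27 - 3 + 1 = 25

25


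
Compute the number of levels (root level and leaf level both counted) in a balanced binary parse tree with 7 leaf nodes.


In a balanced binary tree with n leaves the deepest leaf is ceil(log2(n)) edges below the root,
so counting node levels inclusive of root and leaves gives ceil(log2(n)) + 1 levels.
log2(7) = 2.8074
ceil(2.8074) = 3
levels = 3 + 1 = 4

4


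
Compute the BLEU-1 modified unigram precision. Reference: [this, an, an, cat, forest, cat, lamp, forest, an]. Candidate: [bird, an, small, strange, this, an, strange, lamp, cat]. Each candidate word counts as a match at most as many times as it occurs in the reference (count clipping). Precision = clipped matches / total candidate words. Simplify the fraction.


Reference word counts: {'an': 3, 'cat': 2, 'forest': 2, 'lamp': 1, 'this': 1}
Checking each candidate word (with clipping):
  'bird' -> not in reference -> no match (matches: 0)
  'an' -> in reference (ref count 3, used 1/3) -> match (matches: 1)
  'small' -> not in reference -> no match (matches: 1)
  'strange' -> not in reference -> no match (matches: 1)
  'this' -> in reference (ref count 1, used 1/1) -> match (matches: 2)
  'an' -> in reference (ref count 3, used 2/3) -> match (matches: 3)
  'strange' -> not in reference -> no match (matches: 3)
  'lamp' -> in reference (ref count 1, used 1/1) -> match (matches: 4)
  'cat' -> in reference (ref count 2, used 1/2) -> match (matches: 5)
Clipped matches: 5, Candidate length: 9
Precision = 5/9

5/9


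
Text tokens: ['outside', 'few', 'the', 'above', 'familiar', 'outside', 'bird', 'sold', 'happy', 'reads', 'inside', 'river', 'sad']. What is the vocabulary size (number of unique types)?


Listing all tokens and tracking unique types:
  Token 1: 'outside' -> NEW (unique so far: 1)
  Token 2: 'few' -> NEW (unique so far: 2)
  Token 3: 'the' -> NEW (unique so far: 3)
  Token 4: 'above' -> NEW (unique so far: 4)
  Token 5: 'familiar' -> NEW (unique so far: 5)
  Token 6: 'outside' -> duplicate (unique so far: 5)
  Token 7: 'bird' -> NEW (unique so far: 6)
  Token 8: 'sold' -> NEW (unique so far: 7)
  Token 9: 'happy' -> NEW (unique so far: 8)
  Token 10: 'reads' -> NEW (unique so far: 9)
  Token 11: 'inside' -> NEW (unique so far: 10)
  Token 12: 'river' -> NEW (unique so far: 11)
  Token 13: 'sad' -> NEW (unique so far: 12)
Unique types: ('above', 'bird', 'familiar', 'few', 'happy', 'inside', 'outside', 'reads', 'river', 'sad', 'sold', 'the')
Vocabulary size: 12

12


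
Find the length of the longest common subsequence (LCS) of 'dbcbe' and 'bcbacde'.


DP table for LCS of 'dbcbe' and 'bcbacde':
       b  c  b  a  c  d  e
    0  0  0  0  0  0  0  0
  d 0  0  0  0  0  0  1  1
  b 0  1  1  1  1  1  1  1
  c 0  1  2  2  2  2  2  2
  b 0  1  2  3  3  3  3  3
  e 0  1  2  3  3  3  3  4
LCS: 'bcbe'
LCS length = 4

4


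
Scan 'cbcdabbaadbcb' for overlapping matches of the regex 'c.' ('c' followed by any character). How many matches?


Pattern: c. means 'c' followed by any character.
Scanning 'cbcdabbaadbcb' position-by-position:
  Pos 0: window 'cb' -> MATCH
  Pos 1: window 'bc' -> no
  Pos 2: window 'cd' -> MATCH
  Pos 3: window 'da' -> no
  Pos 4: window 'ab' -> no
  Pos 5: window 'bb' -> no
  Pos 6: window 'ba' -> no
  Pos 7: window 'aa' -> no
  Pos 8: window 'ad' -> no
  Pos 9: window 'db' -> no
  Pos 10: window 'bc' -> no
  Pos 11: window 'cb' -> MATCH
  Pos 12: window 'b' -> no
Total matches: 3

3


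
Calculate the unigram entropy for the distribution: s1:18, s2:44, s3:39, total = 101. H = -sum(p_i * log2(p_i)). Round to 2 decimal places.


Computing entropy H = -sum(p_i * log2(p_i)):
  s1: p = 18/101 = 0.1782, -p*log2(p) = 0.4435
  s2: p = 44/101 = 0.4356, -p*log2(p) = 0.5222
  s3: p = 39/101 = 0.3861, -p*log2(p) = 0.5301
H = sum of terms = 1.4958
Rounded to 2 decimals: 1.50

1.50


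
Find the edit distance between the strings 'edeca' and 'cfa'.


Building DP table for s1='edeca' (len 5) and s2='cfa' (len 3):
       c  f  a
    0  1  2  3
  e 1  1  2  3
  d 2  2  2  3
  e 3  3  3  3
  c 4  3  4  4
  a 5  4  4  4
Edit distance = dp[5][3] = 4

4


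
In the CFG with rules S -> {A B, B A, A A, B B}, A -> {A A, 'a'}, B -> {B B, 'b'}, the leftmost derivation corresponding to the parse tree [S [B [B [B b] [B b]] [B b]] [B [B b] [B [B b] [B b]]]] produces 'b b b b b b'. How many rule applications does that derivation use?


Every bracketed nonterminal node [X ...] in the tree is produced by exactly one rule application.
Reading the tree off as a leftmost derivation:
  Step 1: S  =>  B B   (applied S -> B B)
  Step 2: B B  =>  B B B   (applied B -> B B)
  Step 3: B B B  =>  B B B B   (applied B -> B B)
  Step 4: B B B B  =>  b B B B   (applied B -> b)
  Step 5: b B B B  =>  b b B B   (applied B -> b)
  Step 6: b b B B  =>  b b b B   (applied B -> b)
  Step 7: b b b B  =>  b b b B B   (applied B -> B B)
  Step 8: b b b B B  =>  b b b b B   (applied B -> b)
  Step 9: b b b b B  =>  b b b b B B   (applied B -> B B)
  Step 10: b b b b B B  =>  b b b b b B   (applied B -> b)
  Step 11: b b b b b B  =>  b b b b b b   (applied B -> b)
Final yield: b b b b b b
Total rewrite steps: 11

11


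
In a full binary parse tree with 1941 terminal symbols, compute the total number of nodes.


Leaf nodes (terminals): 1941
Internal nodes = n - 1 = 1941 - 1 = 1940
Total = leaves + internal = 1941 + 1940 = 3881

3881


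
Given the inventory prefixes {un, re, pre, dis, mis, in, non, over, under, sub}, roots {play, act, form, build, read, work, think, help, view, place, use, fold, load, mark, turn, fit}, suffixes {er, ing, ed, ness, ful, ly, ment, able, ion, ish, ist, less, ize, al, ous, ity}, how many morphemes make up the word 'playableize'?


Segmenting 'playableize' against the inventory:
  'play' -> root (morpheme 1)
  'able' -> suffix (morpheme 2)
  'ize' -> suffix (morpheme 3)
Total morphemes: 3

3


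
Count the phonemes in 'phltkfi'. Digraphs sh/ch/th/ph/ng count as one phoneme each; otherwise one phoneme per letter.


Parsing 'phltkfi' greedily, digraphs first:
  'ph' -> digraph (1 consonant phoneme) (phonemes so far: 1)
  'l' -> consonant phoneme (phonemes so far: 2)
  't' -> consonant phoneme (phonemes so far: 3)
  'k' -> consonant phoneme (phonemes so far: 4)
  'f' -> consonant phoneme (phonemes so far: 5)
  'i' -> vowel phoneme (phonemes so far: 6)
Total phonemes: 6

6


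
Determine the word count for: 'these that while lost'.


Counting words by splitting on spaces:
  Word 1: 'these'
  Word 2: 'that'
  Word 3: 'while'
  Word 4: 'lost'
Total words: 4

4


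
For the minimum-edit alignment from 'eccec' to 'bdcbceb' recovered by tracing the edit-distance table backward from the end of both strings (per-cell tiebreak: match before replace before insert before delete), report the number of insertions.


Edit distance = 4. Backtracking from cell (5, 7) with preference match > replace > insert > delete,
then listing the resulting alignment 'eccec' -> 'bdcbceb' left to right:
  Step 1: insert 'b' [insertion #1]
  Step 2: replace e->d
  Step 3: keep 'c'
  Step 4: insert 'b' [insertion #2]
  Step 5: keep 'c'
  Step 6: keep 'e'
  Step 7: replace c->b
Total insertions: 2

2


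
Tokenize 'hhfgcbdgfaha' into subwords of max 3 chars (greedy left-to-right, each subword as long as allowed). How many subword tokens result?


'hhfgcbdgfaha' has 12 characters.
Chunking with max size 3:
  Chunk 1: 'hhf' (positions 0-2)
  Chunk 2: 'gcb' (positions 3-5)
  Chunk 3: 'dgf' (positions 6-8)
  Chunk 4: 'aha' (positions 9-11)
Total chunks: ceil(12 / 3) = 4

4


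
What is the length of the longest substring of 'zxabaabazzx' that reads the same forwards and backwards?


Scanning 'zxabaabazzx' for palindromic substrings.
Substring at positions 2-7: 'abaaba'.
Check: reverse('abaaba') = 'abaaba' -> palindrome confirmed.
Neighbouring characters ('x' / 'z') break symmetry, so it cannot extend further.
No longer palindromic substring exists; longest length = 6

6


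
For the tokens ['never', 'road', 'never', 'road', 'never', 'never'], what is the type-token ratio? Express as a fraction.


Tokens: 6
Unique types: ('never', 'road') = 2
TTR = 2/6
Simplify: divide both by 2 -> 1/3
TTR = 1/3

1/3


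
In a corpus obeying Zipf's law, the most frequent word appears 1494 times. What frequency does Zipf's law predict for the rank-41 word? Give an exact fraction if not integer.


Zipf's law: freq(rank) = f1 / rank
f1 = 1494, rank = 41
freq = 1494 / 41
GCD(1494, 41) = 1
Simplified: 1494/41

1494/41


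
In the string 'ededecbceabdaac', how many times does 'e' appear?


Scanning 'ededecbceabdaac' for 'e':
  Position 0: 'e' -> MATCH (count: 1)
  Position 2: 'e' -> MATCH (count: 2)
  Position 4: 'e' -> MATCH (count: 3)
  Position 8: 'e' -> MATCH (count: 4)
Total occurrences of 'e': 4

4


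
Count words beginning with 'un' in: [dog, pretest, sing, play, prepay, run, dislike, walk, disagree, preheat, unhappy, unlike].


Checking each word for prefix 'un':
  'dog' -> no (count: 0)
  'pretest' -> no (count: 0)
  'sing' -> no (count: 0)
  'play' -> no (count: 0)
  'prepay' -> no (count: 0)
  'run' -> no (count: 0)
  'dislike' -> no (count: 0)
  'walk' -> no (count: 0)
  'disagree' -> no (count: 0)
  'preheat' -> no (count: 0)
  'unhappy' -> YES, starts with 'un' (count: 1)
  'unlike' -> YES, starts with 'un' (count: 2)
Total with prefix 'un': 2

2


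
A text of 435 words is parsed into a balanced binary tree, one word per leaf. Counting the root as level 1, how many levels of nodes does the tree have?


In a balanced binary tree with n leaves the deepest leaf is ceil(log2(n)) edges below the root,
so counting node levels inclusive of root and leaves gives ceil(log2(n)) + 1 levels.
log2(435) = 8.7649
ceil(8.7649) = 9
levels = 9 + 1 = 10

10


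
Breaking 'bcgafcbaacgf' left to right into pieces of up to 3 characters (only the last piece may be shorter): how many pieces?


'bcgafcbaacgf' has 12 characters.
Chunking with max size 3:
  Chunk 1: 'bcg' (positions 0-2)
  Chunk 2: 'afc' (positions 3-5)
  Chunk 3: 'baa' (positions 6-8)
  Chunk 4: 'cgf' (positions 9-11)
Total chunks: ceil(12 / 3) = 4

4


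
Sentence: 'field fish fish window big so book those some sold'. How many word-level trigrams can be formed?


Word trigrams from [10] words:
  Trigram 1: (field fish fish)
  Trigram 2: (fish fish window)
  Trigram 3: (fish window big)
  Trigram 4: (window big so)
  Trigram 5: (big so book)
  Trigram 6: (so book those)
  Trigram 7: (book those some)
  Trigram 8: (those some sold)
Total word trigrams: 10 - 2 = 8

8


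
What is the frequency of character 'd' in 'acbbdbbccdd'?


Scanning 'acbbdbbccdd' for 'd':
  Position 4: 'd' -> MATCH (count: 1)
  Position 9: 'd' -> MATCH (count: 2)
  Position 10: 'd' -> MATCH (count: 3)
Total occurrences of 'd': 3

3


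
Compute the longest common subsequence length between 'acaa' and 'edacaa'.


DP table for LCS of 'acaa' and 'edacaa':
       e  d  a  c  a  a
    0  0  0  0  0  0  0
  a 0  0  0  1  1  1  1
  c 0  0  0  1  2  2  2
  a 0  0  0  1  2  3  3
  a 0  0  0  1  2  3  4
LCS: 'acaa'
LCS length = 4

4


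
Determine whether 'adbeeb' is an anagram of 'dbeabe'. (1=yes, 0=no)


Sort characters of 'adbeeb': 'abbdee'
Sort characters of 'dbeabe': 'abbdee'
Sorted forms match -> they ARE anagrams
Result: 1

1


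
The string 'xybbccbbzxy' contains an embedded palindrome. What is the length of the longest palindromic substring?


Scanning 'xybbccbbzxy' for palindromic substrings.
Substring at positions 2-7: 'bbccbb'.
Check: reverse('bbccbb') = 'bbccbb' -> palindrome confirmed.
Neighbouring characters ('y' / 'z') break symmetry, so it cannot extend further.
No longer palindromic substring exists; longest length = 6

6


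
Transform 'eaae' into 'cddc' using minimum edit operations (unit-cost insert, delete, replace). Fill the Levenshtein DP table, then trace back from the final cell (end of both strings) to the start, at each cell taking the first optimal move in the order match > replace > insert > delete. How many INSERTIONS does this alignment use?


Edit distance = 4. Backtracking from cell (4, 4) with preference match > replace > insert > delete,
then listing the resulting alignment 'eaae' -> 'cddc' left to right:
  Step 1: replace e->c
  Step 2: replace a->d
  Step 3: replace a->d
  Step 4: replace e->c
Total insertions: 0

0


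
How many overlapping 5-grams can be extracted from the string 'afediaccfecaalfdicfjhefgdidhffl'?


String 'afediaccfecaalfdicfjhefgdidhffl' has length L = 31.
Number of overlapping n-grams = L - n + 1
Substituting: 31 - 5 + 1 = 27

27


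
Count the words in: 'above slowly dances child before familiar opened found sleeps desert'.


Counting words by splitting on spaces:
  Word 1: 'above'
  Word 2: 'slowly'
  Word 3: 'dances'
  Word 4: 'child'
  Word 5: 'before'
  Word 6: 'familiar'
  Word 7: 'opened'
  Word 8: 'found'
  Word 9: 'sleeps'
  Word 10: 'desert'
Total words: 10

10


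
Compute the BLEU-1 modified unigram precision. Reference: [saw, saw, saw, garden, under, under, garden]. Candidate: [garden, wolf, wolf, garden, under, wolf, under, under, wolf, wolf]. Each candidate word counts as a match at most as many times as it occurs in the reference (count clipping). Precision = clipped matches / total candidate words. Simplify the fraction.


Reference word counts: {'garden': 2, 'saw': 3, 'under': 2}
Checking each candidate word (with clipping):
  'garden' -> in reference (ref count 2, used 1/2) -> match (matches: 1)
  'wolf' -> not in reference -> no match (matches: 1)
  'wolf' -> not in reference -> no match (matches: 1)
  'garden' -> in reference (ref count 2, used 2/2) -> match (matches: 2)
  'under' -> in reference (ref count 2, used 1/2) -> match (matches: 3)
  'wolf' -> not in reference -> no match (matches: 3)
  'under' -> in reference (ref count 2, used 2/2) -> match (matches: 4)
  'under' -> ref count 2 already used up (2/2) -> clipped, no match (matches: 4)
  'wolf' -> not in reference -> no match (matches: 4)
  'wolf' -> not in reference -> no match (matches: 4)
Clipped matches: 4, Candidate length: 10
Precision = 4/10 = 2/5

2/5
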